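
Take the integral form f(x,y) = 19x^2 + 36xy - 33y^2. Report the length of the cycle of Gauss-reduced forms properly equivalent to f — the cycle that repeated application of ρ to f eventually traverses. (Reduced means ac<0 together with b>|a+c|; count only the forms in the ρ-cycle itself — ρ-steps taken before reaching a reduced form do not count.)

D = 3804, ⌊√D⌋ = 61
river: ρ → (-33,30,22)
river: ρ → (22,58,-5)
river: ρ → (-5,52,55)
river: ρ → (55,58,-2)
river: ρ → (-2,58,55)
river: ρ → (55,52,-5)
river: ρ → (-5,58,22)
river: ρ → (22,30,-33)
river: ρ → (-33,36,19)
river: ρ → (19,40,-29)
river: ρ → (-29,18,30)
river: ρ → (30,42,-17)
river: ρ → (-17,60,3)
river: ρ → (3,60,-17)
river: ρ → (-17,42,30)
river: ρ → (30,18,-29)
river: ρ → (-29,40,19)
river: ρ → (19,36,-33)
ρ-cycle length = 18 (tail of 0 descent steps not counted)

18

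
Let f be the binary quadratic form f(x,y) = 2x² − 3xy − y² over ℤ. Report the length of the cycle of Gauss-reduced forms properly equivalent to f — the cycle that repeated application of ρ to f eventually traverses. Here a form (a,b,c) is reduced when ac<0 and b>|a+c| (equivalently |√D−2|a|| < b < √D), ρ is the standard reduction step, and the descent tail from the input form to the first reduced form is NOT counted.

D = 17, ⌊√D⌋ = 4
descent: ρ → (-1,3,2)  [lands on river]
river: ρ → (2,1,-2)
river: ρ → (-2,3,1)
river: ρ → (1,3,-2)
river: ρ → (-2,1,2)
river: ρ → (2,3,-1)
ρ-cycle length = 6 (tail of 1 descent step not counted)

6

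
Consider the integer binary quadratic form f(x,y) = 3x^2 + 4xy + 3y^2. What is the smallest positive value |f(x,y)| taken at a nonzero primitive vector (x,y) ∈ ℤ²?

translate: b→-2 (≡4 mod 6), so (3,4,3)→(3,-2,2)
flip: (3,-2,2)→(2,2,3)
reduced (well bottom): (2,2,3) with a≤c, −a<b≤a
well minimum = a = 2

2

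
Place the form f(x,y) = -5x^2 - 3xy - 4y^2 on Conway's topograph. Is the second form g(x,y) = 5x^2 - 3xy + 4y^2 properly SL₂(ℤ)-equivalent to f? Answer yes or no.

D₁ = -71, D₂ = -71
f is negative-definite; reduce −f:
−f: flip: (5,3,4)→(4,-3,5)
−f: reduced (well bottom): (4,-3,5) with a≤c, −a<b≤a
flip sign back: reduced form of f is (-4,3,-5)
g: flip: (5,-3,4)→(4,3,5)
g: reduced (well bottom): (4,3,5) with a≤c, −a<b≤a
reduced forms (-4, 3, -5) vs (4, 3, 5) ⇒ inequivalent

no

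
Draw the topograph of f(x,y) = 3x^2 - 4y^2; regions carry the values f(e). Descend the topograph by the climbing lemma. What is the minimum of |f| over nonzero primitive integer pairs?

descent: ρ → (-4,0,3)
descent: ρ → (3,6,-1)  [lands on river]
river: ρ → (-1,6,3)
closes: descent 2, river 2
min |a| on river = 1

1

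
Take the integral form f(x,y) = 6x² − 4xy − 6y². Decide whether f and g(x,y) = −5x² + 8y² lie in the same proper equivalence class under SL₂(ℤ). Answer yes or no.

D₁ = 160, D₂ = 160
river cycle of f (length 6): (-6, 4, 6), (6, 8, -4), (-4, 8, 6), (6, 4, -6), (-6, 8, 4), (4, 8, -6)
river cycle of g (length 4): (-5, 10, 3), (3, 8, -8), (-8, 8, 3), (3, 10, -5)
cycles differ ⇒ inequivalent

no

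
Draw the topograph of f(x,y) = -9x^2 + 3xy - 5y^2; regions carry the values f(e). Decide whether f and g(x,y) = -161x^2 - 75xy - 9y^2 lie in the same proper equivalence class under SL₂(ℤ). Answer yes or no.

D₁ = -171, D₂ = -171
f is negative-definite; reduce −f:
−f: flip: (9,-3,5)→(5,3,9)
−f: reduced (well bottom): (5,3,9) with a≤c, −a<b≤a
flip sign back: reduced form of f is (-5,-3,-9)
g is negative-definite; reduce −g:
−g: flip: (161,75,9)→(9,-75,161)
−g: translate: b→-3 (≡-75 mod 18), so (9,-75,161)→(9,-3,5)
−g: flip: (9,-3,5)→(5,3,9)
−g: reduced (well bottom): (5,3,9) with a≤c, −a<b≤a
flip sign back: reduced form of g is (-5,-3,-9)
reduced forms (-5, -3, -9) vs (-5, -3, -9) ⇒ equivalent

yes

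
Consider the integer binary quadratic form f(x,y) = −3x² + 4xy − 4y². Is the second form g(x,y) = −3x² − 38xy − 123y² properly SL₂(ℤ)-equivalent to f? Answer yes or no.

D₁ = -32, D₂ = -32
f is negative-definite; reduce −f:
−f: translate: b→2 (≡-4 mod 6), so (3,-4,4)→(3,2,3)
−f: reduced (well bottom): (3,2,3) with a≤c, −a<b≤a
flip sign back: reduced form of f is (-3,-2,-3)
g is negative-definite; reduce −g:
−g: translate: b→2 (≡38 mod 6), so (3,38,123)→(3,2,3)
−g: reduced (well bottom): (3,2,3) with a≤c, −a<b≤a
flip sign back: reduced form of g is (-3,-2,-3)
reduced forms (-3, -2, -3) vs (-3, -2, -3) ⇒ equivalent

yes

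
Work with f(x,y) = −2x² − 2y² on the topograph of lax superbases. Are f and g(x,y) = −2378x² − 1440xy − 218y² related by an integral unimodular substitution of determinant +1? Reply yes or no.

D₁ = -16, D₂ = -16
f is negative-definite; reduce −f:
−f: reduced (well bottom): (2,0,2) with a≤c, −a<b≤a
flip sign back: reduced form of f is (-2,0,-2)
g is negative-definite; reduce −g:
−g: flip: (2378,1440,218)→(218,-1440,2378)
−g: translate: b→-132 (≡-1440 mod 436), so (218,-1440,2378)→(218,-132,20)
−g: flip: (218,-132,20)→(20,132,218)
−g: translate: b→12 (≡132 mod 40), so (20,132,218)→(20,12,2)
−g: flip: (20,12,2)→(2,-12,20)
−g: translate: b→0 (≡-12 mod 4), so (2,-12,20)→(2,0,2)
−g: reduced (well bottom): (2,0,2) with a≤c, −a<b≤a
flip sign back: reduced form of g is (-2,0,-2)
reduced forms (-2, 0, -2) vs (-2, 0, -2) ⇒ equivalent

yes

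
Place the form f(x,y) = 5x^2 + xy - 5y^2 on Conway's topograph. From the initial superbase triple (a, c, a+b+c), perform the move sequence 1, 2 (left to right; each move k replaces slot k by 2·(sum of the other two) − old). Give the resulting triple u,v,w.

start (5,-5,1) = (f(1,0),f(0,1),f(1,1))
replace slot 1: 2·((-5)+1) − 5 = -13 → (-13,-5,1)
replace slot 2: 2·((-13)+1) − (-5) = -19 → (-13,-19,1)

-13,-19,1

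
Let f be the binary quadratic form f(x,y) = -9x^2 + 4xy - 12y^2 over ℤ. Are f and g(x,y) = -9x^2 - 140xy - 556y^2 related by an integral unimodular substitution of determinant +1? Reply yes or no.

D₁ = -416, D₂ = -416
f is negative-definite; reduce −f:
−f: reduced (well bottom): (9,-4,12) with a≤c, −a<b≤a
flip sign back: reduced form of f is (-9,4,-12)
g is negative-definite; reduce −g:
−g: translate: b→-4 (≡140 mod 18), so (9,140,556)→(9,-4,12)
−g: reduced (well bottom): (9,-4,12) with a≤c, −a<b≤a
flip sign back: reduced form of g is (-9,4,-12)
reduced forms (-9, 4, -12) vs (-9, 4, -12) ⇒ equivalent

yes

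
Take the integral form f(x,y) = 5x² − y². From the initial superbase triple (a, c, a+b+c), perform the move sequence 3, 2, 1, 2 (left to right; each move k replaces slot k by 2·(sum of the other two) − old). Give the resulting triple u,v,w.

start (5,-1,4) = (f(1,0),f(0,1),f(1,1))
replace slot 3: 2·(5+(-1)) − 4 = 4 → (5,-1,4)
replace slot 2: 2·(5+4) − (-1) = 19 → (5,19,4)
replace slot 1: 2·(19+4) − 5 = 41 → (41,19,4)
replace slot 2: 2·(41+4) − 19 = 71 → (41,71,4)

41,71,4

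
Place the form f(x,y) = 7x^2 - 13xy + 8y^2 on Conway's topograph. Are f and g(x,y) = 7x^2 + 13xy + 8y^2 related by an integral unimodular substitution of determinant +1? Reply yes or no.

D₁ = -55, D₂ = -55
f: translate: b→1 (≡-13 mod 14), so (7,-13,8)→(7,1,2)
f: flip: (7,1,2)→(2,-1,7)
f: reduced (well bottom): (2,-1,7) with a≤c, −a<b≤a
g: translate: b→-1 (≡13 mod 14), so (7,13,8)→(7,-1,2)
g: flip: (7,-1,2)→(2,1,7)
g: reduced (well bottom): (2,1,7) with a≤c, −a<b≤a
reduced forms (2, -1, 7) vs (2, 1, 7) ⇒ inequivalent

no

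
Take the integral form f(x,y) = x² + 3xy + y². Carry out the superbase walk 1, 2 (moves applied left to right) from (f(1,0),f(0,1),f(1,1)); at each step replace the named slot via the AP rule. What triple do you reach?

start (1,1,5) = (f(1,0),f(0,1),f(1,1))
replace slot 1: 2·(1+5) − 1 = 11 → (11,1,5)
replace slot 2: 2·(11+5) − 1 = 31 → (11,31,5)

11,31,5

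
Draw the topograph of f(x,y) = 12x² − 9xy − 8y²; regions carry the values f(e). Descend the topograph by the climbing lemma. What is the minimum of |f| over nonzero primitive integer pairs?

descent: ρ → (-8,9,12)  [lands on river]
river: ρ → (12,15,-5)
river: ρ → (-5,15,12)
river: ρ → (12,9,-8)
river: ρ → (-8,7,13)
river: ρ → (13,19,-2)
river: ρ → (-2,21,3)
river: ρ → (3,21,-2)
river: ρ → (-2,19,13)
river: ρ → (13,7,-8)
closes: descent 1, river 10
min |a| on river = 2

2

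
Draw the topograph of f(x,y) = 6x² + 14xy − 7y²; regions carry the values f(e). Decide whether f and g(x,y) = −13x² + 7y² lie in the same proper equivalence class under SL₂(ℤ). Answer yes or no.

D₁ = 364, D₂ = 364
river cycle of f (length 8): (-7, 14, 6), (6, 10, -11), (-11, 12, 5), (5, 18, -2), (-2, 18, 5), (5, 12, -11), (-11, 10, 6), (6, 14, -7)
river cycle of g (length 8): (7, 14, -6), (-6, 10, 11), (11, 12, -5), (-5, 18, 2), (2, 18, -5), (-5, 12, 11), (11, 10, -6), (-6, 14, 7)
cycles differ ⇒ inequivalent

no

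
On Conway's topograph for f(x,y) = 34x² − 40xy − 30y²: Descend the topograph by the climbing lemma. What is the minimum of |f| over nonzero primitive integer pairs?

descent: ρ → (-30,40,34)  [lands on river]
river: ρ → (34,28,-36)
river: ρ → (-36,44,26)
river: ρ → (26,60,-20)
river: ρ → (-20,60,26)
river: ρ → (26,44,-36)
river: ρ → (-36,28,34)
river: ρ → (34,40,-30)
river: ρ → (-30,20,44)
river: ρ → (44,68,-6)
river: ρ → (-6,64,66)
river: ρ → (66,68,-4)
river: ρ → (-4,68,66)
river: ρ → (66,64,-6)
river: ρ → (-6,68,44)
river: ρ → (44,20,-30)
closes: descent 1, river 16
min |a| on river = 4

4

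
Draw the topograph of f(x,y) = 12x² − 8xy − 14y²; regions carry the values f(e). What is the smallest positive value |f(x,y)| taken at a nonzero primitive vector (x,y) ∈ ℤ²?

descent: ρ → (-14,8,12)  [lands on river]
river: ρ → (12,16,-10)
river: ρ → (-10,24,4)
river: ρ → (4,24,-10)
river: ρ → (-10,16,12)
river: ρ → (12,8,-14)
river: ρ → (-14,20,6)
river: ρ → (6,16,-20)
river: ρ → (-20,24,2)
river: ρ → (2,24,-20)
river: ρ → (-20,16,6)
river: ρ → (6,20,-14)
closes: descent 1, river 12
min |a| on river = 2

2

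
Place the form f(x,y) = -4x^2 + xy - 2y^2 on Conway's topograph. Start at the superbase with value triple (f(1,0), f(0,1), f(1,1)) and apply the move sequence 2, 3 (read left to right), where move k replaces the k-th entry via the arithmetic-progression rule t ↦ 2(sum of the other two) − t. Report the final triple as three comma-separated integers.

start (-4,-2,-5) = (f(1,0),f(0,1),f(1,1))
replace slot 2: 2·((-4)+(-5)) − (-2) = -16 → (-4,-16,-5)
replace slot 3: 2·((-4)+(-16)) − (-5) = -35 → (-4,-16,-35)

-4,-16,-35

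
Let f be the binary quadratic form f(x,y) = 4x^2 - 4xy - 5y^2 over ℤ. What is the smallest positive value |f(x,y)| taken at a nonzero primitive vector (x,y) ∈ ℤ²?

descent: ρ → (-5,4,4)  [lands on river]
river: ρ → (4,4,-5)
river: ρ → (-5,6,3)
river: ρ → (3,6,-5)
closes: descent 1, river 4
min |a| on river = 3

3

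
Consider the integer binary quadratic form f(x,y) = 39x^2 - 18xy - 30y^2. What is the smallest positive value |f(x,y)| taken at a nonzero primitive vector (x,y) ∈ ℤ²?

descent: ρ → (-30,18,39)  [lands on river]
river: ρ → (39,60,-9)
river: ρ → (-9,66,18)
river: ρ → (18,42,-45)
river: ρ → (-45,48,15)
river: ρ → (15,42,-54)
river: ρ → (-54,66,3)
river: ρ → (3,66,-54)
river: ρ → (-54,42,15)
river: ρ → (15,48,-45)
river: ρ → (-45,42,18)
river: ρ → (18,66,-9)
river: ρ → (-9,60,39)
river: ρ → (39,18,-30)
river: ρ → (-30,42,27)
river: ρ → (27,66,-6)
river: ρ → (-6,66,27)
river: ρ → (27,42,-30)
closes: descent 1, river 18
min |a| on river = 3

3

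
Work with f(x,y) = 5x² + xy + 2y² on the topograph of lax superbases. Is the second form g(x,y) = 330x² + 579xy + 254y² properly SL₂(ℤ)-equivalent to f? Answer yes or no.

D₁ = -39, D₂ = -39
f: flip: (5,1,2)→(2,-1,5)
f: reduced (well bottom): (2,-1,5) with a≤c, −a<b≤a
g: translate: b→-81 (≡579 mod 660), so (330,579,254)→(330,-81,5)
g: flip: (330,-81,5)→(5,81,330)
g: translate: b→1 (≡81 mod 10), so (5,81,330)→(5,1,2)
g: flip: (5,1,2)→(2,-1,5)
g: reduced (well bottom): (2,-1,5) with a≤c, −a<b≤a
reduced forms (2, -1, 5) vs (2, -1, 5) ⇒ equivalent

yes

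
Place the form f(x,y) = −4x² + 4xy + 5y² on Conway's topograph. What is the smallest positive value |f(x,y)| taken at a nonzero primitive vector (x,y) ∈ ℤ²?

river: ρ → (5,6,-3)
river: ρ → (-3,6,5)
river: ρ → (5,4,-4)
river: ρ → (-4,4,5)
closes: descent 0, river 4
min |a| on river = 3

3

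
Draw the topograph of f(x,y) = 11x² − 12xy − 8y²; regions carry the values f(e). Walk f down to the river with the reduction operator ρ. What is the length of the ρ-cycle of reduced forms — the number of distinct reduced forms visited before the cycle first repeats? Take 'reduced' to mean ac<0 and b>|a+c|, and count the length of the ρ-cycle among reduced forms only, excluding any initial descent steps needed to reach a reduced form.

D = 496, ⌊√D⌋ = 22
descent: ρ → (-8,12,11)  [lands on river]
river: ρ → (11,10,-9)
river: ρ → (-9,8,12)
river: ρ → (12,16,-5)
river: ρ → (-5,14,15)
river: ρ → (15,16,-4)
river: ρ → (-4,16,15)
river: ρ → (15,14,-5)
river: ρ → (-5,16,12)
river: ρ → (12,8,-9)
river: ρ → (-9,10,11)
river: ρ → (11,12,-8)
river: ρ → (-8,20,3)
river: ρ → (3,22,-1)
river: ρ → (-1,22,3)
river: ρ → (3,20,-8)
ρ-cycle length = 16 (tail of 1 descent step not counted)

16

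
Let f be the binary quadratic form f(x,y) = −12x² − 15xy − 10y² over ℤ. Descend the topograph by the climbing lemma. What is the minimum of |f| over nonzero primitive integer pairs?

translate: b→-9 (≡15 mod 24), so (12,15,10)→(12,-9,7)
flip: (12,-9,7)→(7,9,12)
translate: b→-5 (≡9 mod 14), so (7,9,12)→(7,-5,10)
reduced (well bottom): (7,-5,10) with a≤c, −a<b≤a
well minimum |f| = |-7| = 7 (negative-definite)

7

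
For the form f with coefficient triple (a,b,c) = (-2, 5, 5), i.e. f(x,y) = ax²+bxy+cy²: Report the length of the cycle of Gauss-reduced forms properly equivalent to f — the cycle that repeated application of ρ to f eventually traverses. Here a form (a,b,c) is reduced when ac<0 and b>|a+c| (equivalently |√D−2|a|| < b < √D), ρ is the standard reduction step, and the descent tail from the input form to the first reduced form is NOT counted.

D = 65, ⌊√D⌋ = 8
river: ρ → (5,5,-2)
river: ρ → (-2,7,2)
river: ρ → (2,5,-5)
river: ρ → (-5,5,2)
river: ρ → (2,7,-2)
river: ρ → (-2,5,5)
ρ-cycle length = 6 (tail of 0 descent steps not counted)

6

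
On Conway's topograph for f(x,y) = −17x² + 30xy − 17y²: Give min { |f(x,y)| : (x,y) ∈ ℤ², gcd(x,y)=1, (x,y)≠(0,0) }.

translate: b→4 (≡-30 mod 34), so (17,-30,17)→(17,4,4)
flip: (17,4,4)→(4,-4,17)
translate: b→4 (≡-4 mod 8), so (4,-4,17)→(4,4,17)
reduced (well bottom): (4,4,17) with a≤c, −a<b≤a
well minimum |f| = |-4| = 4 (negative-definite)

4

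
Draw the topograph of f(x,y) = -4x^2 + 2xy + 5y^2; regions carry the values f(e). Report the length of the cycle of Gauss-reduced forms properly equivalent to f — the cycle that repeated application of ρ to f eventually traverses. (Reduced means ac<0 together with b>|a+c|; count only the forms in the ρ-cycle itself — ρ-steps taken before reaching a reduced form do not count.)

D = 84, ⌊√D⌋ = 9
river: ρ → (5,8,-1)
river: ρ → (-1,8,5)
river: ρ → (5,2,-4)
river: ρ → (-4,6,3)
river: ρ → (3,6,-4)
river: ρ → (-4,2,5)
ρ-cycle length = 6 (tail of 0 descent steps not counted)

6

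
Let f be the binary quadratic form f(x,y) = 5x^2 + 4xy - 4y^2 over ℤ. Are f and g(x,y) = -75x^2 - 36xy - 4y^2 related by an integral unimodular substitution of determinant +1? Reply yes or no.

D₁ = 96, D₂ = 96
river cycle of f (length 4): (-4, 4, 5), (5, 6, -3), (-3, 6, 5), (5, 4, -4)
river cycle of g (length 4): (-4, 4, 5), (5, 6, -3), (-3, 6, 5), (5, 4, -4)
cycles coincide ⇒ equivalent

yes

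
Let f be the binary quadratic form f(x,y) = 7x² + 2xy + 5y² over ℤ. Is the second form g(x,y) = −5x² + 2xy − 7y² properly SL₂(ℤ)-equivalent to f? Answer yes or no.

D₁ = -136, D₂ = -136
f: flip: (7,2,5)→(5,-2,7)
f: reduced (well bottom): (5,-2,7) with a≤c, −a<b≤a
g is negative-definite; reduce −g:
−g: reduced (well bottom): (5,-2,7) with a≤c, −a<b≤a
flip sign back: reduced form of g is (-5,2,-7)
reduced forms (5, -2, 7) vs (-5, 2, -7) ⇒ inequivalent

no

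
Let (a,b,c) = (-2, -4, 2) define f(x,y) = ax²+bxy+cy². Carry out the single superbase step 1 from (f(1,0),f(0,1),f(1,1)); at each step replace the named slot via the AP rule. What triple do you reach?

start (-2,2,-4) = (f(1,0),f(0,1),f(1,1))
replace slot 1: 2·(2+(-4)) − (-2) = -2 → (-2,2,-4)

-2,2,-4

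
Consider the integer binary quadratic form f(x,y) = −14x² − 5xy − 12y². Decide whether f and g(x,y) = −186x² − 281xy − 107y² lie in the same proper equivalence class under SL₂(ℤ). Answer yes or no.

D₁ = -647, D₂ = -647
f is negative-definite; reduce −f:
−f: flip: (14,5,12)→(12,-5,14)
−f: reduced (well bottom): (12,-5,14) with a≤c, −a<b≤a
flip sign back: reduced form of f is (-12,5,-14)
g is negative-definite; reduce −g:
−g: translate: b→-91 (≡281 mod 372), so (186,281,107)→(186,-91,12)
−g: flip: (186,-91,12)→(12,91,186)
−g: translate: b→-5 (≡91 mod 24), so (12,91,186)→(12,-5,14)
−g: reduced (well bottom): (12,-5,14) with a≤c, −a<b≤a
flip sign back: reduced form of g is (-12,5,-14)
reduced forms (-12, 5, -14) vs (-12, 5, -14) ⇒ equivalent

yes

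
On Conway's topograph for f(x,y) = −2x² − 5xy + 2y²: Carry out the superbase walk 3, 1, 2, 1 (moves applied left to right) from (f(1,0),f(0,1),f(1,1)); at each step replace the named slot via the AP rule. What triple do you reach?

start (-2,2,-5) = (f(1,0),f(0,1),f(1,1))
replace slot 3: 2·((-2)+2) − (-5) = 5 → (-2,2,5)
replace slot 1: 2·(2+5) − (-2) = 16 → (16,2,5)
replace slot 2: 2·(16+5) − 2 = 40 → (16,40,5)
replace slot 1: 2·(40+5) − 16 = 74 → (74,40,5)

74,40,5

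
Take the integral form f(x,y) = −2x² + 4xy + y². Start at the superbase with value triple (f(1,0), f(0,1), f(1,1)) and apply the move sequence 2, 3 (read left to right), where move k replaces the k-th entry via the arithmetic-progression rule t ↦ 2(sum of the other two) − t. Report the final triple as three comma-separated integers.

start (-2,1,3) = (f(1,0),f(0,1),f(1,1))
replace slot 2: 2·((-2)+3) − 1 = 1 → (-2,1,3)
replace slot 3: 2·((-2)+1) − 3 = -5 → (-2,1,-5)

-2,1,-5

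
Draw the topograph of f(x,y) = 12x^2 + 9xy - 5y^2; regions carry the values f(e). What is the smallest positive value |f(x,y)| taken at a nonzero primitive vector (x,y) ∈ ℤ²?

river: ρ → (-5,11,10)
river: ρ → (10,9,-6)
river: ρ → (-6,15,4)
river: ρ → (4,17,-2)
river: ρ → (-2,15,12)
river: ρ → (12,9,-5)
closes: descent 0, river 6
min |a| on river = 2

2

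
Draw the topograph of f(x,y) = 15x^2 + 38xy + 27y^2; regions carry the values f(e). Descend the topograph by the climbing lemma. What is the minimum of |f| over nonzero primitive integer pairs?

translate: b→8 (≡38 mod 30), so (15,38,27)→(15,8,4)
flip: (15,8,4)→(4,-8,15)
translate: b→0 (≡-8 mod 8), so (4,-8,15)→(4,0,11)
reduced (well bottom): (4,0,11) with a≤c, −a<b≤a
well minimum = a = 4

4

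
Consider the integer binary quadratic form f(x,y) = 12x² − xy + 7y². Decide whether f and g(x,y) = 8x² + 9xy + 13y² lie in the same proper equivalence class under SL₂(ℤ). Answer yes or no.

D₁ = -335, D₂ = -335
f: flip: (12,-1,7)→(7,1,12)
f: reduced (well bottom): (7,1,12) with a≤c, −a<b≤a
g: translate: b→-7 (≡9 mod 16), so (8,9,13)→(8,-7,12)
g: reduced (well bottom): (8,-7,12) with a≤c, −a<b≤a
reduced forms (7, 1, 12) vs (8, -7, 12) ⇒ inequivalent

no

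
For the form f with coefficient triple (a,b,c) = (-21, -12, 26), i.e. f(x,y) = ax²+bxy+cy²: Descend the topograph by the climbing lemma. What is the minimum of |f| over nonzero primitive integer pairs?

descent: ρ → (26,12,-21)  [lands on river]
river: ρ → (-21,30,17)
river: ρ → (17,38,-13)
river: ρ → (-13,40,14)
river: ρ → (14,44,-7)
river: ρ → (-7,40,26)
closes: descent 1, river 6
min |a| on river = 7

7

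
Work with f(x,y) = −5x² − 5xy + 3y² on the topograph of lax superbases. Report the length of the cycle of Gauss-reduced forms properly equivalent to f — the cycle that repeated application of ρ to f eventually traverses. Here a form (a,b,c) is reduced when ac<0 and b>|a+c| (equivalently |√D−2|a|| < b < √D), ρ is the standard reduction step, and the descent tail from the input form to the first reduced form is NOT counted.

D = 85, ⌊√D⌋ = 9
descent: ρ → (3,5,-5)  [lands on river]
river: ρ → (-5,5,3)
river: ρ → (3,7,-3)
river: ρ → (-3,5,5)
river: ρ → (5,5,-3)
river: ρ → (-3,7,3)
ρ-cycle length = 6 (tail of 1 descent step not counted)

6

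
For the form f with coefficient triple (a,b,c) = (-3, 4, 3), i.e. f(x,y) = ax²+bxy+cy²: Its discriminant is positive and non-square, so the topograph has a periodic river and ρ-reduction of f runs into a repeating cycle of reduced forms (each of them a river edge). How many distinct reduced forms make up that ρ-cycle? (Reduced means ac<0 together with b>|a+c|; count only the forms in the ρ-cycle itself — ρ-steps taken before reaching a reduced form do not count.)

D = 52, ⌊√D⌋ = 7
river: ρ → (3,2,-4)
river: ρ → (-4,6,1)
river: ρ → (1,6,-4)
river: ρ → (-4,2,3)
river: ρ → (3,4,-3)
river: ρ → (-3,2,4)
river: ρ → (4,6,-1)
river: ρ → (-1,6,4)
river: ρ → (4,2,-3)
river: ρ → (-3,4,3)
ρ-cycle length = 10 (tail of 0 descent steps not counted)

10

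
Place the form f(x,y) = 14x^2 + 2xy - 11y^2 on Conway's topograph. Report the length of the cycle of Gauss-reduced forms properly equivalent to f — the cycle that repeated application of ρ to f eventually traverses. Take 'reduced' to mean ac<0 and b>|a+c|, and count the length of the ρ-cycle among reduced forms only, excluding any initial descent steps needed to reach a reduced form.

D = 620, ⌊√D⌋ = 24
descent: ρ → (-11,20,5)  [lands on river]
river: ρ → (5,20,-11)
river: ρ → (-11,24,1)
river: ρ → (1,24,-11)
ρ-cycle length = 4 (tail of 1 descent step not counted)

4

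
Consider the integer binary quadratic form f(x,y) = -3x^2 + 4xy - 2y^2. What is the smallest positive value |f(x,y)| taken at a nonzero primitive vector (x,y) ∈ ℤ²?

translate: b→2 (≡-4 mod 6), so (3,-4,2)→(3,2,1)
flip: (3,2,1)→(1,-2,3)
translate: b→0 (≡-2 mod 2), so (1,-2,3)→(1,0,2)
reduced (well bottom): (1,0,2) with a≤c, −a<b≤a
well minimum |f| = |-1| = 1 (negative-definite)

1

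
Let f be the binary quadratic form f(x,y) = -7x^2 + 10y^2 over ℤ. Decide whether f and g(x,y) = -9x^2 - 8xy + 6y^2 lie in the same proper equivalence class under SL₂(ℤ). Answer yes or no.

D₁ = 280, D₂ = 280
river cycle of f (length 4): (-7, 14, 3), (3, 16, -2), (-2, 16, 3), (3, 14, -7)
river cycle of g (length 6): (6, 8, -9), (-9, 10, 5), (5, 10, -9), (-9, 8, 6), (6, 16, -1), (-1, 16, 6)
cycles differ ⇒ inequivalent

no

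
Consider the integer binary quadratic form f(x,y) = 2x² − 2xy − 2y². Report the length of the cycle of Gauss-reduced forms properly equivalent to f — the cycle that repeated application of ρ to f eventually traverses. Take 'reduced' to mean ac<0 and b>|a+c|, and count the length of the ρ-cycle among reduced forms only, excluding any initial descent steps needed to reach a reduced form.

D = 20, ⌊√D⌋ = 4
descent: ρ → (-2,2,2)  [lands on river]
river: ρ → (2,2,-2)
ρ-cycle length = 2 (tail of 1 descent step not counted)

2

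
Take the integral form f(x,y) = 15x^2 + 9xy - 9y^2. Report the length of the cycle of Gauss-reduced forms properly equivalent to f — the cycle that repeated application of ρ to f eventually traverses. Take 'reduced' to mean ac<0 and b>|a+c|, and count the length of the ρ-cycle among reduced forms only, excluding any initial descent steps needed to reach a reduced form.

D = 621, ⌊√D⌋ = 24
river: ρ → (-9,9,15)
river: ρ → (15,21,-3)
river: ρ → (-3,21,15)
river: ρ → (15,9,-9)
ρ-cycle length = 4 (tail of 0 descent steps not counted)

4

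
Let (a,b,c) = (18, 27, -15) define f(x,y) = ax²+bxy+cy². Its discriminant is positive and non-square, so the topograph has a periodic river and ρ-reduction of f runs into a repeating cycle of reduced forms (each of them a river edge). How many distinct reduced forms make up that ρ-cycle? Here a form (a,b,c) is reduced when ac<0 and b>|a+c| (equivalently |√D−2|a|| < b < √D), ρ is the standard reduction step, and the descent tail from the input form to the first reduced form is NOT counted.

D = 1809, ⌊√D⌋ = 42
river: ρ → (-15,33,12)
river: ρ → (12,39,-6)
river: ρ → (-6,33,30)
river: ρ → (30,27,-9)
river: ρ → (-9,27,30)
river: ρ → (30,33,-6)
river: ρ → (-6,39,12)
river: ρ → (12,33,-15)
river: ρ → (-15,27,18)
river: ρ → (18,9,-24)
river: ρ → (-24,39,3)
river: ρ → (3,39,-24)
river: ρ → (-24,9,18)
river: ρ → (18,27,-15)
ρ-cycle length = 14 (tail of 0 descent steps not counted)

14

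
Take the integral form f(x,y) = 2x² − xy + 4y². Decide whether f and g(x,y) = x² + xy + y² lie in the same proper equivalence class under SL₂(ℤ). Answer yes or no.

D₁ = -31, D₂ = -3
discriminants differ ⇒ not SL₂(ℤ)-equivalent

no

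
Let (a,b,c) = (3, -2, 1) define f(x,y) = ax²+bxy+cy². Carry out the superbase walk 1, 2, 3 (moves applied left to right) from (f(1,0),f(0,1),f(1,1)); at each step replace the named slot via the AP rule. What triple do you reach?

start (3,1,2) = (f(1,0),f(0,1),f(1,1))
replace slot 1: 2·(1+2) − 3 = 3 → (3,1,2)
replace slot 2: 2·(3+2) − 1 = 9 → (3,9,2)
replace slot 3: 2·(3+9) − 2 = 22 → (3,9,22)

3,9,22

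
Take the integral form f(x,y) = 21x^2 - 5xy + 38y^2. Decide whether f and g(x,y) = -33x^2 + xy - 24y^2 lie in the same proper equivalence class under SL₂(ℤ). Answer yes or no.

D₁ = -3167, D₂ = -3167
f: reduced (well bottom): (21,-5,38) with a≤c, −a<b≤a
g is negative-definite; reduce −g:
−g: flip: (33,-1,24)→(24,1,33)
−g: reduced (well bottom): (24,1,33) with a≤c, −a<b≤a
flip sign back: reduced form of g is (-24,-1,-33)
reduced forms (21, -5, 38) vs (-24, -1, -33) ⇒ inequivalent

no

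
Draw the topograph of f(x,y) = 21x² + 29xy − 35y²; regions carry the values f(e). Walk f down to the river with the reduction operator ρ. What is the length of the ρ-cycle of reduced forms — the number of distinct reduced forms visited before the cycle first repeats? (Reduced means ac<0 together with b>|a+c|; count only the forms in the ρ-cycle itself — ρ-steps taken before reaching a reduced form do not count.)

D = 3781, ⌊√D⌋ = 61
river: ρ → (-35,41,15)
river: ρ → (15,49,-23)
river: ρ → (-23,43,21)
river: ρ → (21,41,-25)
river: ρ → (-25,59,3)
river: ρ → (3,61,-5)
river: ρ → (-5,59,15)
river: ρ → (15,61,-1)
river: ρ → (-1,61,15)
river: ρ → (15,59,-5)
river: ρ → (-5,61,3)
river: ρ → (3,59,-25)
river: ρ → (-25,41,21)
river: ρ → (21,43,-23)
river: ρ → (-23,49,15)
river: ρ → (15,41,-35)
river: ρ → (-35,29,21)
river: ρ → (21,55,-9)
river: ρ → (-9,53,27)
river: ρ → (27,55,-7)
river: ρ → (-7,57,19)
river: ρ → (19,57,-7)
river: ρ → (-7,55,27)
river: ρ → (27,53,-9)
river: ρ → (-9,55,21)
river: ρ → (21,29,-35)
ρ-cycle length = 26 (tail of 0 descent steps not counted)

26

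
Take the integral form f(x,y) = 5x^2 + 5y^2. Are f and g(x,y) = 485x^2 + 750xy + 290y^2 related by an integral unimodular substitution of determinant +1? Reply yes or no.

D₁ = -100, D₂ = -100
f: reduced (well bottom): (5,0,5) with a≤c, −a<b≤a
g: translate: b→-220 (≡750 mod 970), so (485,750,290)→(485,-220,25)
g: flip: (485,-220,25)→(25,220,485)
g: translate: b→20 (≡220 mod 50), so (25,220,485)→(25,20,5)
g: flip: (25,20,5)→(5,-20,25)
g: translate: b→0 (≡-20 mod 10), so (5,-20,25)→(5,0,5)
g: reduced (well bottom): (5,0,5) with a≤c, −a<b≤a
reduced forms (5, 0, 5) vs (5, 0, 5) ⇒ equivalent

yes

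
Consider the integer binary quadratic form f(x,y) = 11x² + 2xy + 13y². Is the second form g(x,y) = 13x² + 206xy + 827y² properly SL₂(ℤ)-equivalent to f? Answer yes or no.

D₁ = -568, D₂ = -568
f: reduced (well bottom): (11,2,13) with a≤c, −a<b≤a
g: translate: b→-2 (≡206 mod 26), so (13,206,827)→(13,-2,11)
g: flip: (13,-2,11)→(11,2,13)
g: reduced (well bottom): (11,2,13) with a≤c, −a<b≤a
reduced forms (11, 2, 13) vs (11, 2, 13) ⇒ equivalent

yes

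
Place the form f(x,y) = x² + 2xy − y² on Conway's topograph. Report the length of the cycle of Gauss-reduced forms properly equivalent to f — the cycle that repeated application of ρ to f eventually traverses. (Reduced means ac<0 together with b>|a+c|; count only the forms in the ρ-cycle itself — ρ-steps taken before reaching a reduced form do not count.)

D = 8, ⌊√D⌋ = 2
river: ρ → (-1,2,1)
river: ρ → (1,2,-1)
ρ-cycle length = 2 (tail of 0 descent steps not counted)

2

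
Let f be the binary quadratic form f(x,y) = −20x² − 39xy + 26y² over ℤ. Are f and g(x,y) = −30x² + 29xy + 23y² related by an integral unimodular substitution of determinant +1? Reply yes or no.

D₁ = 3601, D₂ = 3601
river cycle of f (length 10): (26, 39, -20), (-20, 41, 24), (24, 55, -6), (-6, 53, 33), (33, 13, -26), (-26, 39, 20), (20, 41, -24), (-24, 55, 6), (6, 53, -33), (-33, 13, 26)
river cycle of g (length 10): (23, 17, -36), (-36, 55, 4), (4, 57, -22), (-22, 31, 30), (30, 29, -23), (-23, 17, 36), (36, 55, -4), (-4, 57, 22), (22, 31, -30), (-30, 29, 23)
cycles differ ⇒ inequivalent

no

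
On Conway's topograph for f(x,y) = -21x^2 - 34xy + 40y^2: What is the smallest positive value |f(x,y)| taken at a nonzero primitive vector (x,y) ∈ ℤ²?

descent: ρ → (40,34,-21)  [lands on river]
river: ρ → (-21,50,24)
river: ρ → (24,46,-25)
river: ρ → (-25,54,16)
river: ρ → (16,42,-43)
river: ρ → (-43,44,15)
river: ρ → (15,46,-40)
river: ρ → (-40,34,21)
river: ρ → (21,50,-24)
river: ρ → (-24,46,25)
river: ρ → (25,54,-16)
river: ρ → (-16,42,43)
river: ρ → (43,44,-15)
river: ρ → (-15,46,40)
closes: descent 1, river 14
min |a| on river = 15

15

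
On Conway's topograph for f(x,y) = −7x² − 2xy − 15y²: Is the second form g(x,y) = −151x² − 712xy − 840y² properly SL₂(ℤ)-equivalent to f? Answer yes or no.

D₁ = -416, D₂ = -416
f is negative-definite; reduce −f:
−f: reduced (well bottom): (7,2,15) with a≤c, −a<b≤a
flip sign back: reduced form of f is (-7,-2,-15)
g is negative-definite; reduce −g:
−g: translate: b→108 (≡712 mod 302), so (151,712,840)→(151,108,20)
−g: flip: (151,108,20)→(20,-108,151)
−g: translate: b→12 (≡-108 mod 40), so (20,-108,151)→(20,12,7)
−g: flip: (20,12,7)→(7,-12,20)
−g: translate: b→2 (≡-12 mod 14), so (7,-12,20)→(7,2,15)
−g: reduced (well bottom): (7,2,15) with a≤c, −a<b≤a
flip sign back: reduced form of g is (-7,-2,-15)
reduced forms (-7, -2, -15) vs (-7, -2, -15) ⇒ equivalent

yes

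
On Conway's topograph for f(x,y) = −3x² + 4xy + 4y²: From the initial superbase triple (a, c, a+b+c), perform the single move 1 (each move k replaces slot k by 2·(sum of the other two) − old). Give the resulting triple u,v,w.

start (-3,4,5) = (f(1,0),f(0,1),f(1,1))
replace slot 1: 2·(4+5) − (-3) = 21 → (21,4,5)

21,4,5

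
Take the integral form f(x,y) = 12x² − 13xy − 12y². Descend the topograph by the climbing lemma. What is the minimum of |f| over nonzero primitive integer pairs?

descent: ρ → (-12,13,12)  [lands on river]
river: ρ → (12,11,-13)
river: ρ → (-13,15,10)
river: ρ → (10,25,-3)
river: ρ → (-3,23,18)
river: ρ → (18,13,-8)
river: ρ → (-8,19,12)
river: ρ → (12,5,-15)
river: ρ → (-15,25,2)
river: ρ → (2,27,-2)
river: ρ → (-2,25,15)
river: ρ → (15,5,-12)
river: ρ → (-12,19,8)
river: ρ → (8,13,-18)
river: ρ → (-18,23,3)
river: ρ → (3,25,-10)
river: ρ → (-10,15,13)
river: ρ → (13,11,-12)
closes: descent 1, river 18
min |a| on river = 2

2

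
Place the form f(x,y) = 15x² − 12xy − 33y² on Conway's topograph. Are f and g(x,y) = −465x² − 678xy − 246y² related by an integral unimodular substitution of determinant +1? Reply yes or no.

D₁ = 2124, D₂ = 2124
river cycle of f (length 6): (15, 18, -30), (-30, 42, 3), (3, 42, -30), (-30, 18, 15), (15, 42, -6), (-6, 42, 15)
river cycle of g (length 6): (15, 18, -30), (-30, 42, 3), (3, 42, -30), (-30, 18, 15), (15, 42, -6), (-6, 42, 15)
cycles coincide ⇒ equivalent

yes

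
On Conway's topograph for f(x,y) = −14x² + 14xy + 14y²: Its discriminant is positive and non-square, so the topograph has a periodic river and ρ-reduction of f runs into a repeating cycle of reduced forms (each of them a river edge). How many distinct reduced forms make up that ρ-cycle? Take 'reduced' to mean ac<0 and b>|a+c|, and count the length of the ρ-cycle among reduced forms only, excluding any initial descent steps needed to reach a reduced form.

D = 980, ⌊√D⌋ = 31
river: ρ → (14,14,-14)
river: ρ → (-14,14,14)
ρ-cycle length = 2 (tail of 0 descent steps not counted)

2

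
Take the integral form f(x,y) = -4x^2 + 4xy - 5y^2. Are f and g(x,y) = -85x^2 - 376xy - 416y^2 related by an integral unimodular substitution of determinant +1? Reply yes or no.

D₁ = -64, D₂ = -64
f is negative-definite; reduce −f:
−f: translate: b→4 (≡-4 mod 8), so (4,-4,5)→(4,4,5)
−f: reduced (well bottom): (4,4,5) with a≤c, −a<b≤a
flip sign back: reduced form of f is (-4,-4,-5)
g is negative-definite; reduce −g:
−g: translate: b→36 (≡376 mod 170), so (85,376,416)→(85,36,4)
−g: flip: (85,36,4)→(4,-36,85)
−g: translate: b→4 (≡-36 mod 8), so (4,-36,85)→(4,4,5)
−g: reduced (well bottom): (4,4,5) with a≤c, −a<b≤a
flip sign back: reduced form of g is (-4,-4,-5)
reduced forms (-4, -4, -5) vs (-4, -4, -5) ⇒ equivalent

yes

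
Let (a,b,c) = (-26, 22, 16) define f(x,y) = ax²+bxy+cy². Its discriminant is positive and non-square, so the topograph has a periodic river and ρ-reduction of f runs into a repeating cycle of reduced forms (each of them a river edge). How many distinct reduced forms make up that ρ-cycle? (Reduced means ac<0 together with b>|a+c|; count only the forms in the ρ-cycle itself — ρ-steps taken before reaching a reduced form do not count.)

D = 2148, ⌊√D⌋ = 46
river: ρ → (16,42,-6)
river: ρ → (-6,42,16)
river: ρ → (16,22,-26)
river: ρ → (-26,30,12)
river: ρ → (12,42,-8)
river: ρ → (-8,38,22)
river: ρ → (22,6,-24)
river: ρ → (-24,42,4)
river: ρ → (4,46,-2)
river: ρ → (-2,46,4)
river: ρ → (4,42,-24)
river: ρ → (-24,6,22)
river: ρ → (22,38,-8)
river: ρ → (-8,42,12)
river: ρ → (12,30,-26)
river: ρ → (-26,22,16)
ρ-cycle length = 16 (tail of 0 descent steps not counted)

16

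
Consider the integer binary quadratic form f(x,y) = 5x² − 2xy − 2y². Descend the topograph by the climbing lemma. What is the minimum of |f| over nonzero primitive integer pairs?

descent: ρ → (-2,6,1)  [lands on river]
river: ρ → (1,6,-2)
closes: descent 1, river 2
min |a| on river = 1

1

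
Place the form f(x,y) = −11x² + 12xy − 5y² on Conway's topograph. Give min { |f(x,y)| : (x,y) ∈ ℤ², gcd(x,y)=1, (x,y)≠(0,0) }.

translate: b→10 (≡-12 mod 22), so (11,-12,5)→(11,10,4)
flip: (11,10,4)→(4,-10,11)
translate: b→-2 (≡-10 mod 8), so (4,-10,11)→(4,-2,5)
reduced (well bottom): (4,-2,5) with a≤c, −a<b≤a
well minimum |f| = |-4| = 4 (negative-definite)

4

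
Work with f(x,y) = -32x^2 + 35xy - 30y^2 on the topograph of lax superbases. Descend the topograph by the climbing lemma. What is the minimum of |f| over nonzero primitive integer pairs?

translate: b→29 (≡-35 mod 64), so (32,-35,30)→(32,29,27)
flip: (32,29,27)→(27,-29,32)
translate: b→25 (≡-29 mod 54), so (27,-29,32)→(27,25,30)
reduced (well bottom): (27,25,30) with a≤c, −a<b≤a
well minimum |f| = |-27| = 27 (negative-definite)

27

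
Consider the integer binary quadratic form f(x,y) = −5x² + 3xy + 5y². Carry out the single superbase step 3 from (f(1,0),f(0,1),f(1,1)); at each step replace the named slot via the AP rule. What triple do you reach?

start (-5,5,3) = (f(1,0),f(0,1),f(1,1))
replace slot 3: 2·((-5)+5) − 3 = -3 → (-5,5,-3)

-5,5,-3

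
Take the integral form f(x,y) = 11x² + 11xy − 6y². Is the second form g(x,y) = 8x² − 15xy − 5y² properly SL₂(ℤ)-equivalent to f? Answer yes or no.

D₁ = 385, D₂ = 385
river cycle of f (length 12): (-6, 13, 9), (9, 5, -10), (-10, 15, 4), (4, 17, -6), (-6, 19, 1), (1, 19, -6), (-6, 17, 4), (4, 15, -10), (-10, 5, 9), (9, 13, -6), … (2 more)
river cycle of g (length 10): (-5, 15, 8), (8, 17, -3), (-3, 19, 2), (2, 17, -12), (-12, 7, 7), (7, 7, -12), (-12, 17, 2), (2, 19, -3), (-3, 17, 8), (8, 15, -5)
cycles differ ⇒ inequivalent

no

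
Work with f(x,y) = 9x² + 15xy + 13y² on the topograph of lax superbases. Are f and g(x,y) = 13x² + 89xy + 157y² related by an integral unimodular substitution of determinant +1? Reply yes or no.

D₁ = -243, D₂ = -243
f: translate: b→-3 (≡15 mod 18), so (9,15,13)→(9,-3,7)
f: flip: (9,-3,7)→(7,3,9)
f: reduced (well bottom): (7,3,9) with a≤c, −a<b≤a
g: translate: b→11 (≡89 mod 26), so (13,89,157)→(13,11,7)
g: flip: (13,11,7)→(7,-11,13)
g: translate: b→3 (≡-11 mod 14), so (7,-11,13)→(7,3,9)
g: reduced (well bottom): (7,3,9) with a≤c, −a<b≤a
reduced forms (7, 3, 9) vs (7, 3, 9) ⇒ equivalent

yes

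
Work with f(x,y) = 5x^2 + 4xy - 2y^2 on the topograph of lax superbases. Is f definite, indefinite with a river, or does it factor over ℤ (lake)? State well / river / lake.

D = b²−4ac = 4² − 4·5·(-2) = 56
D > 0 non-square ⇒ indefinite ⇒ periodic river

river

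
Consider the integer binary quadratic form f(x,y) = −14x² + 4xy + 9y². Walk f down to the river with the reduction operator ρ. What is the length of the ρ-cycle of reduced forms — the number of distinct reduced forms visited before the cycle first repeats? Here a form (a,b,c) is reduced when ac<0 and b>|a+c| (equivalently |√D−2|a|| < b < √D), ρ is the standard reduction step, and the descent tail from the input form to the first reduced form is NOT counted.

D = 520, ⌊√D⌋ = 22
descent: ρ → (9,14,-9)  [lands on river]
river: ρ → (-9,22,1)
river: ρ → (1,22,-9)
river: ρ → (-9,14,9)
river: ρ → (9,22,-1)
river: ρ → (-1,22,9)
ρ-cycle length = 6 (tail of 1 descent step not counted)

6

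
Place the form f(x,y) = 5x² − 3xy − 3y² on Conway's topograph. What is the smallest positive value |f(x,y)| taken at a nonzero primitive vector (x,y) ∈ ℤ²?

descent: ρ → (-3,3,5)  [lands on river]
river: ρ → (5,7,-1)
river: ρ → (-1,7,5)
river: ρ → (5,3,-3)
closes: descent 1, river 4
min |a| on river = 1

1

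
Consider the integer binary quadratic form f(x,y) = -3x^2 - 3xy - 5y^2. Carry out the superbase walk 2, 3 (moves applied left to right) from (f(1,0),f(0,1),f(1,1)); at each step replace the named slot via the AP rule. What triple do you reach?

start (-3,-5,-11) = (f(1,0),f(0,1),f(1,1))
replace slot 2: 2·((-3)+(-11)) − (-5) = -23 → (-3,-23,-11)
replace slot 3: 2·((-3)+(-23)) − (-11) = -41 → (-3,-23,-41)

-3,-23,-41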